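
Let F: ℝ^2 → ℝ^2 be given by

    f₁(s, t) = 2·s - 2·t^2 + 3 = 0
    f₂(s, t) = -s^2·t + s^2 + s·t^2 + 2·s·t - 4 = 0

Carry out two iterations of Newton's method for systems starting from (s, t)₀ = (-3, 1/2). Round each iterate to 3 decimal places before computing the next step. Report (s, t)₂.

(-1.613, -0.225)

At (-3, 1/2): F = (-3.500, -3.250).
Jacobian J = [[2, -4·t], [-2·s·t + 2·s + t^2 + 2·t, -s^2 + 2·s·t + 2·s]].
At the point, J = [[2.000, -2.000], [-1.750, -18.000]] (det J = -39.500).
Solving J·Δ = −F gives Δ = (1.430, -0.320).
Then the next iterate is (s, t)₁ = (-1.570, 0.180).
Round to (-1.570, 0.180) and repeat: F = (-0.20480, -2.59485), J = [[2.000, -0.720], [-2.18240, -6.17010]].
Δ = (-0.043, -0.405), so (s, t)₂ = (-1.613, -0.225).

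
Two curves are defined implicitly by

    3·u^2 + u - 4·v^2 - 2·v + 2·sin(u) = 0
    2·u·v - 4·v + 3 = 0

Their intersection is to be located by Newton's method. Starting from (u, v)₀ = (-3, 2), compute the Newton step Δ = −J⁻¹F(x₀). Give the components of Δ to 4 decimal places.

(1.3108, -1.1757)

At (-3, 2): F = (3.717760, -17.0000).
Jacobian J = [[6·u + 2·cos(u) + 1, -8·v - 2], [2·v, 2·u - 4]].
At the point, J = [[-18.979985, -18.0000], [4.0000, -10.0000]] (det J = 261.799850).
Solving J·Δ = −F gives Δ = (1.3108, -1.1757).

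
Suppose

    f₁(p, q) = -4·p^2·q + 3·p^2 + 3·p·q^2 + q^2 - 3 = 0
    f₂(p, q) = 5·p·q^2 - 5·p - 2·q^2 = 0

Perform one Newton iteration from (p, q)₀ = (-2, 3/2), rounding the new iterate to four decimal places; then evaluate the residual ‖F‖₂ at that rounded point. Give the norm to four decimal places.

9.8686

At (-2, 3/2): F = (-26.2500, -17.0000).
Jacobian J = [[-8·p·q + 6·p + 3·q^2, -4·p^2 + 6·p·q + 2·q], [5·q^2 - 5, 10·p·q - 4·q]].
At the point, J = [[18.7500, -31.0000], [6.2500, -36.0000]] (det J = -481.2500).
Solving J·Δ = −F gives Δ = (0.8686, -0.3214).
Then the next iterate is (p, q)₁ = (-1.1314, 1.1786).
Re-evaluating at (-1.1314, 1.1786): F = (-8.520323, -4.979323), so ‖F‖₂ = 9.8686.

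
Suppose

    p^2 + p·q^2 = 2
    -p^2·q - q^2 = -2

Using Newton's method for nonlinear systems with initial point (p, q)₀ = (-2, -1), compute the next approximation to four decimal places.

(-1.0909, -0.3182)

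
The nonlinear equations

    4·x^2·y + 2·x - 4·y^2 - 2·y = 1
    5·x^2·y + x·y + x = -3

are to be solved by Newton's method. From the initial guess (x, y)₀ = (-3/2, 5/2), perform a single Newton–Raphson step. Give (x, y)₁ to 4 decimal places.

(-1.1864, 0.9399)

At (-3/2, 5/2): F = (-11.5000, 25.8750).
Jacobian J = [[8·x·y + 2, 4·x^2 - 8·y - 2], [10·x·y + y + 1, 5·x^2 + x]].
At the point, J = [[-28.0000, -13.0000], [-34.0000, 9.7500]] (det J = -715.0000).
Solving J·Δ = −F gives Δ = (0.3136, -1.5601).
Then the next iterate is (x, y)₁ = (-1.1864, 0.9399).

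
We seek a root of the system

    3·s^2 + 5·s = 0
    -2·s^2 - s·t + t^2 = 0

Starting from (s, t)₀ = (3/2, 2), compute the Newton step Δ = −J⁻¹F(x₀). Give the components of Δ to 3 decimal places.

(-1.018, -1.857)

At (3/2, 2): F = (14.250, -3.500).
Jacobian J = [[6·s + 5, 0], [-4·s - t, -s + 2·t]].
At the point, J = [[14.000, 0.000], [-8.000, 2.500]] (det J = 35.000).
Solving J·Δ = −F gives Δ = (-1.018, -1.857).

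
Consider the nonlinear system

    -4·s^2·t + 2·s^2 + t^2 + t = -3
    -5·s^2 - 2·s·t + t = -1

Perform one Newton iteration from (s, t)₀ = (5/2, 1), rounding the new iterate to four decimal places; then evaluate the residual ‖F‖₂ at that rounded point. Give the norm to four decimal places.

At (5/2, 1): F = (-7.5000, -34.2500).
Jacobian J = [[-8·s·t + 4·s, -4·s^2 + 2·t + 1], [-10·s - 2·t, -2·s + 1]].
At the point, J = [[-10.0000, -22.0000], [-27.0000, -4.0000]] (det J = -554.0000).
Solving J·Δ = −F gives Δ = (-1.3060, 0.2527).
Then the next iterate is (s, t)₁ = (1.1940, 1.2527).
Re-evaluating at (1.1940, 1.2527): F = (1.529652, -7.866928), so ‖F‖₂ = 8.0143.

8.0143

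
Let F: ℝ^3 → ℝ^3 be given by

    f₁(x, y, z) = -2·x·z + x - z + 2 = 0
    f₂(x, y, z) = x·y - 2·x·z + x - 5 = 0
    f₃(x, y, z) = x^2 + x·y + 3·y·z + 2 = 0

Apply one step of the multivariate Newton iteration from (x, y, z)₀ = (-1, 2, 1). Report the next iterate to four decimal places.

(1.0833, -1.7500, 1.0833)

At (-1, 2, 1): F = (2.0000, -6.0000, 7.0000).
Jacobian J = [[-2·z + 1, 0, -2·x - 1], [y - 2·z + 1, x, -2·x], [2·x + y, x + 3·z, 3·y]].
At the point, J = [[-1.0000, 0.0000, 1.0000], [1.0000, -1.0000, 2.0000], [0.0000, 2.0000, 6.0000]] (det J = 12.0000).
Solving J·Δ = −F gives Δ = (2.0833, -3.7500, 0.0833).
Then the next iterate is (x, y, z)₁ = (1.0833, -1.7500, 1.0833).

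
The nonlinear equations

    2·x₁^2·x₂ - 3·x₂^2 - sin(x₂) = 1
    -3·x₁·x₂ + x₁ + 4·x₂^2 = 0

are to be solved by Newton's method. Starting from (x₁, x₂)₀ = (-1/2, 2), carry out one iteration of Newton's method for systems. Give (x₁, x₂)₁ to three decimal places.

(-0.666, 0.895)

At (-1/2, 2): F = (-12.90930, 18.500).
Jacobian J = [[4·x₁·x₂, 2·x₁^2 - 6·x₂ - cos(x₂)], [-3·x₂ + 1, -3·x₁ + 8·x₂]].
At the point, J = [[-4.000, -11.08385], [-5.000, 17.500]] (det J = -125.41927).
Solving J·Δ = −F gives Δ = (-0.166, -1.105).
Then the next iterate is (x₁, x₂)₁ = (-0.666, 0.895).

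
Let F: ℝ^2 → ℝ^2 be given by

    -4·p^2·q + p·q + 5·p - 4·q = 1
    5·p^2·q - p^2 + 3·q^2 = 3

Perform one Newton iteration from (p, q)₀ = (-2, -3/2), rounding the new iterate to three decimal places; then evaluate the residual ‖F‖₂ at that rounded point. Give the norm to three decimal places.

At (-2, -3/2): F = (22.000, -30.250).
Jacobian J = [[-8·p·q + q + 5, -4·p^2 + p - 4], [10·p·q - 2·p, 5·p^2 + 6·q]].
At the point, J = [[-20.500, -22.000], [34.000, 11.000]] (det J = 522.500).
Solving J·Δ = −F gives Δ = (0.811, 0.245).
Then the next iterate is (p, q)₁ = (-1.189, -1.255).
Re-evaluating at (-1.189, -1.255): F = (6.66407, -8.55975), so ‖F‖₂ = 10.848.

10.848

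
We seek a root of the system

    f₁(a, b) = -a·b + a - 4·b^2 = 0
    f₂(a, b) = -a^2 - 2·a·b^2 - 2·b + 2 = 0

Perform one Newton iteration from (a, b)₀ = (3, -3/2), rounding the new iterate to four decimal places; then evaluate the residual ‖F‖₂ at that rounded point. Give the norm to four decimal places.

At (3, -3/2): F = (-1.5000, -17.5000).
Jacobian J = [[-b + 1, -a - 8·b], [-2·a - 2·b^2, -4·a·b - 2]].
At the point, J = [[2.5000, 9.0000], [-10.5000, 16.0000]] (det J = 134.5000).
Solving J·Δ = −F gives Δ = (-0.9926, 0.4424).
Then the next iterate is (a, b)₁ = (2.0074, -1.0576).
Re-evaluating at (2.0074, -1.0576): F = (-0.343645, -4.405080), so ‖F‖₂ = 4.4185.

4.4185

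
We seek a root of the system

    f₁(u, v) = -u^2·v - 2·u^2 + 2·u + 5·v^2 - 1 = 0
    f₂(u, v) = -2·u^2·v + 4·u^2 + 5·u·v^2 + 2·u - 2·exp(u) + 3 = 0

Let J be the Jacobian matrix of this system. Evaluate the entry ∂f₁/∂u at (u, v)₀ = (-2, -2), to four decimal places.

∂f₁/∂u = -2·u·v - 4·u + 2.
At (-2, -2) this is 2.0000.

2.0000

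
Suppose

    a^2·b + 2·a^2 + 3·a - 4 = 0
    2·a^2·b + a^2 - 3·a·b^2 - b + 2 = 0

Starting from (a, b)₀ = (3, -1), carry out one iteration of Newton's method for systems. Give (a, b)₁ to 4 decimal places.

(1.4217, -0.9773)

At (3, -1): F = (14.0000, -15.0000).
Jacobian J = [[2·a·b + 4·a + 3, a^2], [4·a·b + 2·a - 3·b^2, 2·a^2 - 6·a·b - 1]].
At the point, J = [[9.0000, 9.0000], [-9.0000, 35.0000]] (det J = 396.0000).
Solving J·Δ = −F gives Δ = (-1.5783, 0.0227).
Then the next iterate is (a, b)₁ = (1.4217, -0.9773).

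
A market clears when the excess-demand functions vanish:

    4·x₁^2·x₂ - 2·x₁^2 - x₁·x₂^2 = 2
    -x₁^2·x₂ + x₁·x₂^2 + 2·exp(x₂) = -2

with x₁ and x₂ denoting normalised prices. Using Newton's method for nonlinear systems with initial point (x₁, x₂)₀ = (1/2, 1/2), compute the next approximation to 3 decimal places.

At (1/2, 1/2): F = (-2.125, 5.29744).
Jacobian J = [[8·x₁·x₂ - 4·x₁ - x₂^2, 4·x₁^2 - 2·x₁·x₂], [-2·x₁·x₂ + x₂^2, -x₁^2 + 2·x₁·x₂ + 2·exp(x₂)]].
At the point, J = [[-0.250, 0.500], [-0.250, 3.54744]] (det J = -0.76186).
Solving J·Δ = −F gives Δ = (-13.371, -2.436).
Then the next iterate is (x₁, x₂)₁ = (-12.871, -1.936).

(-12.871, -1.936)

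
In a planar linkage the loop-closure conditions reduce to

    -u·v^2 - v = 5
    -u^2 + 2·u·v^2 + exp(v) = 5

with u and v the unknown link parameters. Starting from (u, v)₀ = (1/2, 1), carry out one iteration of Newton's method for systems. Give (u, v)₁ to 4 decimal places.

At (1/2, 1): F = (-6.5000, -1.531718).
Jacobian J = [[-v^2, -2·u·v - 1], [-2·u + 2·v^2, 4·u·v + exp(v)]].
At the point, J = [[-1.0000, -2.0000], [1.0000, 4.718282]] (det J = -2.718282).
Solving J·Δ = −F gives Δ = (-12.4094, 2.9547).
Then the next iterate is (u, v)₁ = (-11.9094, 3.9547).

(-11.9094, 3.9547)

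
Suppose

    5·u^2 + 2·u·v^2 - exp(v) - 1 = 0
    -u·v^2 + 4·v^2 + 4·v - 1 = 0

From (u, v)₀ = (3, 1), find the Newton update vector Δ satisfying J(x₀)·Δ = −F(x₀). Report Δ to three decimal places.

(-1.225, -0.871)

At (3, 1): F = (47.28172, 4.000).
Jacobian J = [[10·u + 2·v^2, 4·u·v - exp(v)], [-v^2, -2·u·v + 8·v + 4]].
At the point, J = [[32.000, 9.28172], [-1.000, 6.000]] (det J = 201.28172).
Solving J·Δ = −F gives Δ = (-1.225, -0.871).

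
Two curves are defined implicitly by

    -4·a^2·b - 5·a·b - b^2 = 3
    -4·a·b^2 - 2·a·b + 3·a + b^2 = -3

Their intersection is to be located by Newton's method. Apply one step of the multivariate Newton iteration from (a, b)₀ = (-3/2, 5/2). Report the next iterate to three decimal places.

At (-3/2, 5/2): F = (-13.000, 49.750).
Jacobian J = [[-8·a·b - 5·b, -4·a^2 - 5·a - 2·b], [-4·b^2 - 2·b + 3, -8·a·b - 2·a + 2·b]].
At the point, J = [[17.500, -6.500], [-27.000, 38.000]] (det J = 489.500).
Solving J·Δ = −F gives Δ = (0.349, -1.062).
Then the next iterate is (a, b)₁ = (-1.151, 1.438).

(-1.151, 1.438)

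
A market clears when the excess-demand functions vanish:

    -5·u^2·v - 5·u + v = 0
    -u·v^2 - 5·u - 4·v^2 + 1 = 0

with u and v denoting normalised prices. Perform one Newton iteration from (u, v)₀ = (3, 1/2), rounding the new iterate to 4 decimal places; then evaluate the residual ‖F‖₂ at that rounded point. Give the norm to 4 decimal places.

At (3, 1/2): F = (-37.0000, -15.7500).
Jacobian J = [[-10·u·v - 5, -5·u^2 + 1], [-v^2 - 5, -2·u·v - 8·v]].
At the point, J = [[-20.0000, -44.0000], [-5.2500, -7.0000]] (det J = -91.0000).
Solving J·Δ = −F gives Δ = (-4.7692, 1.3269).
Then the next iterate is (u, v)₁ = (-1.7692, 1.8269).
Re-evaluating at (-1.7692, 1.8269): F = (-17.918712, 2.400563), so ‖F‖₂ = 18.0788.

18.0788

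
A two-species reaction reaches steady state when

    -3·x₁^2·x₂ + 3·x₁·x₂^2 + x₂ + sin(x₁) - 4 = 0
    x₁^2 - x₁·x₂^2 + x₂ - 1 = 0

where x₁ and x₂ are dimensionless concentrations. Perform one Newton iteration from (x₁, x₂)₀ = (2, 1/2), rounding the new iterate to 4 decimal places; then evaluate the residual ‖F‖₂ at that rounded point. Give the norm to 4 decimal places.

At (2, 1/2): F = (-7.090703, 3.0000).
Jacobian J = [[-6·x₁·x₂ + 3·x₂^2 + cos(x₁), -3·x₁^2 + 6·x₁·x₂ + 1], [2·x₁ - x₂^2, -2·x₁·x₂ + 1]].
At the point, J = [[-5.666147, -5.0000], [3.7500, -1.0000]] (det J = 24.416147).
Solving J·Δ = −F gives Δ = (-0.9048, -0.3928).
Then the next iterate is (x₁, x₂)₁ = (1.0952, 0.1072).
Re-evaluating at (1.0952, 0.1072): F = (-3.351770, 0.294077), so ‖F‖₂ = 3.3646.

3.3646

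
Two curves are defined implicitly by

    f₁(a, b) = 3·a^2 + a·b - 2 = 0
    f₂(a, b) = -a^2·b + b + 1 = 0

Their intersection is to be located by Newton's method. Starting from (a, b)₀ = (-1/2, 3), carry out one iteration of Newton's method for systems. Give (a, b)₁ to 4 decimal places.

At (-1/2, 3): F = (-2.7500, 3.2500).
Jacobian J = [[6·a + b, a], [-2·a·b, -a^2 + 1]].
At the point, J = [[0.0000, -0.5000], [3.0000, 0.7500]] (det J = 1.5000).
Solving J·Δ = −F gives Δ = (0.2917, -5.5000).
Then the next iterate is (a, b)₁ = (-0.2083, -2.5000).

(-0.2083, -2.5000)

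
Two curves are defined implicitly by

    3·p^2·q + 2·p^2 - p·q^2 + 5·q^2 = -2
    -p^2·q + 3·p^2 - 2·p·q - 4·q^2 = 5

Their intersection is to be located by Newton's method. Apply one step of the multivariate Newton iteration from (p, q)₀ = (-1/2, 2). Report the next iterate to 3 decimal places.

At (-1/2, 2): F = (26.000, -18.750).
Jacobian J = [[6·p·q + 4·p - q^2, 3·p^2 - 2·p·q + 10·q], [-2·p·q + 6·p - 2·q, -p^2 - 2·p - 8·q]].
At the point, J = [[-12.000, 22.750], [-5.000, -15.250]] (det J = 296.750).
Solving J·Δ = −F gives Δ = (-0.101, -1.196).
Then the next iterate is (p, q)₁ = (-0.601, 0.804).

(-0.601, 0.804)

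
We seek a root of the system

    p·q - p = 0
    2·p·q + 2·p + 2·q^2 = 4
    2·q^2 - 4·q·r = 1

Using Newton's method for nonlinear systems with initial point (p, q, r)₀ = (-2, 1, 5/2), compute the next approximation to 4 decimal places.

(0.5000, 1.0000, 0.2500)

At (-2, 1, 5/2): F = (0.0000, -10.0000, -9.0000).
Jacobian J = [[q - 1, p, 0], [2·q + 2, 2·p + 4·q, 0], [0, 4·q - 4·r, -4·q]].
At the point, J = [[0.0000, -2.0000, 0.0000], [4.0000, 0.0000, 0.0000], [0.0000, -6.0000, -4.0000]] (det J = -32.0000).
Solving J·Δ = −F gives Δ = (2.5000, 0.0000, -2.2500).
Then the next iterate is (p, q, r)₁ = (0.5000, 1.0000, 0.2500).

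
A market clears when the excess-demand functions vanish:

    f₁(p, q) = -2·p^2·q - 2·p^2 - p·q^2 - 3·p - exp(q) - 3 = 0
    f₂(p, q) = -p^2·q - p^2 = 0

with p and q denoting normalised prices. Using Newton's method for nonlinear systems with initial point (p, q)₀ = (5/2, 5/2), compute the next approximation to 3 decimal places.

At (5/2, 5/2): F = (-82.05749, -21.875).
Jacobian J = [[-4·p·q - 4·p - q^2 - 3, -2·p^2 - 2·p·q - exp(q)], [-2·p·q - 2·p, -p^2]].
At the point, J = [[-44.250, -37.18249], [-17.500, -6.250]] (det J = -374.13114).
Solving J·Δ = −F gives Δ = (-0.803, -1.251).
Then the next iterate is (p, q)₁ = (1.697, 1.249).

(1.697, 1.249)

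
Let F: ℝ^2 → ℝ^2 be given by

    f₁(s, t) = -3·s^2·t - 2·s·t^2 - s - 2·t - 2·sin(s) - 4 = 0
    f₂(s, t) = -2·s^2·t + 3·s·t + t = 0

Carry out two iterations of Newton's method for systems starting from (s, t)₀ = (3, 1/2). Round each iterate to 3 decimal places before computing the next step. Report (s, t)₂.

At (3, 1/2): F = (-23.28224, -4.000).
Jacobian J = [[-6·s·t - 2·t^2 - 2·cos(s) - 1, -3·s^2 - 4·s·t - 2], [-4·s·t + 3·t, -2·s^2 + 3·s + 1]].
At the point, J = [[-8.52002, -35.000], [-4.500, -8.000]] (det J = -89.33988).
Solving J·Δ = −F gives Δ = (0.518, -0.791).
Then the next iterate is (s, t)₁ = (3.518, -0.291).
Round to (3.518, -0.291) and repeat: F = (4.00788, 3.84081), J = [[6.83305, -35.03402], [3.22195, -13.19865]].
Δ = (-3.599, -0.588), so (s, t)₂ = (-0.081, -0.879).

(-0.081, -0.879)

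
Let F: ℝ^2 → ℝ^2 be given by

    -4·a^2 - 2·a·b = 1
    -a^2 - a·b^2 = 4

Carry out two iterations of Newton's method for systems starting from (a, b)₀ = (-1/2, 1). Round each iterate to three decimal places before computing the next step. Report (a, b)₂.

(-1.392, 3.308)

At (-1/2, 1): F = (-1.000, -3.750).
Jacobian J = [[-8·a - 2·b, -2·a], [-2·a - b^2, -2·a·b]].
At the point, J = [[2.000, 1.000], [0.000, 1.000]] (det J = 2.000).
Solving J·Δ = −F gives Δ = (-1.375, 3.750).
Then the next iterate is (a, b)₁ = (-1.875, 4.750).
Round to (-1.875, 4.750) and repeat: F = (2.750, 34.78906), J = [[5.500, 3.750], [-18.81250, 17.81250]].
Δ = (0.483, -1.442), so (a, b)₂ = (-1.392, 3.308).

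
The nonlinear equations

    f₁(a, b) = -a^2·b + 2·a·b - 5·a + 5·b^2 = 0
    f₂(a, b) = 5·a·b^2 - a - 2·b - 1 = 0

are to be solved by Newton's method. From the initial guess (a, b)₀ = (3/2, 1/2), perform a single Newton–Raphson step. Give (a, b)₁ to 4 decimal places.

(0.7751, 0.8284)

At (3/2, 1/2): F = (-5.8750, -1.6250).
Jacobian J = [[-2·a·b + 2·b - 5, -a^2 + 2·a + 10·b], [5·b^2 - 1, 10·a·b - 2]].
At the point, J = [[-5.5000, 5.7500], [0.2500, 5.5000]] (det J = -31.6875).
Solving J·Δ = −F gives Δ = (-0.7249, 0.3284).
Then the next iterate is (a, b)₁ = (0.7751, 0.8284).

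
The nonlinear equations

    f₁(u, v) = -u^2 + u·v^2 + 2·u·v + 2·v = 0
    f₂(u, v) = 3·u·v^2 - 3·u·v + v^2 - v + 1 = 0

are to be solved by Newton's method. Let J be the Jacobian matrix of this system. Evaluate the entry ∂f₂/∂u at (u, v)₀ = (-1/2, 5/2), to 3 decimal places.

11.250

∂f₂/∂u = 3·v^2 - 3·v.
At (-1/2, 5/2) this is 11.250.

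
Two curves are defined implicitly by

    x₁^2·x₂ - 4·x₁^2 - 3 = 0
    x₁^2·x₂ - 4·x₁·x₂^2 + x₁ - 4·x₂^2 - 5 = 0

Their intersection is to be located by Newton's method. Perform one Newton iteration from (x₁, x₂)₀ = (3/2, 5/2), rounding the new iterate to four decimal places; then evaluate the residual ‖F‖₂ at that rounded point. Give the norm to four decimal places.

15.6412

At (3/2, 5/2): F = (-6.3750, -60.3750).
Jacobian J = [[2·x₁·x₂ - 8·x₁, x₁^2], [2·x₁·x₂ - 4·x₂^2 + 1, x₁^2 - 8·x₁·x₂ - 8·x₂]].
At the point, J = [[-4.5000, 2.2500], [-16.5000, -47.7500]] (det J = 252.0000).
Solving J·Δ = −F gives Δ = (-1.7470, -0.6607).
Then the next iterate is (x₁, x₂)₁ = (-0.2470, 1.8393).
Re-evaluating at (-0.2470, 1.8393): F = (-3.131822, -15.324456), so ‖F‖₂ = 15.6412.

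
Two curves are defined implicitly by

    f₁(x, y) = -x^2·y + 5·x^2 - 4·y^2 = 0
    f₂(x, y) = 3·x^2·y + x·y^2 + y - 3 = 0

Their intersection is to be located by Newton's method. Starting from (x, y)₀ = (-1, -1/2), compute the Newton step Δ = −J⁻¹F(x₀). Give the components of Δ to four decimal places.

(0.5907, 0.6660)

At (-1, -1/2): F = (4.5000, -5.2500).
Jacobian J = [[-2·x·y + 10·x, -x^2 - 8·y], [6·x·y + y^2, 3·x^2 + 2·x·y + 1]].
At the point, J = [[-11.0000, 3.0000], [3.2500, 5.0000]] (det J = -64.7500).
Solving J·Δ = −F gives Δ = (0.5907, 0.6660).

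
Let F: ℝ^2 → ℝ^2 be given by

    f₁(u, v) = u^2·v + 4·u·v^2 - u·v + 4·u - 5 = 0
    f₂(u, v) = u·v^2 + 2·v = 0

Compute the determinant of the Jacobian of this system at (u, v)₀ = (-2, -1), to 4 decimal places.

J = [[2·u·v + 4·v^2 - v + 4, u^2 + 8·u·v - u], [v^2, 2·u·v + 2]].
At the point, J = [[13.0000, 22.0000], [1.0000, 6.0000]].
det J = 56.0000.

56.0000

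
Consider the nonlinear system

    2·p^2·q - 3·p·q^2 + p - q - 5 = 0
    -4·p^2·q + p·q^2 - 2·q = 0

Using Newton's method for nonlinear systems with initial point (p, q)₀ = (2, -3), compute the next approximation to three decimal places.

At (2, -3): F = (-78.000, 72.000).
Jacobian J = [[4·p·q - 3·q^2 + 1, 2·p^2 - 6·p·q - 1], [-8·p·q + q^2, -4·p^2 + 2·p·q - 2]].
At the point, J = [[-50.000, 43.000], [57.000, -30.000]] (det J = -951.000).
Solving J·Δ = −F gives Δ = (-0.795, 0.890).
Then the next iterate is (p, q)₁ = (1.205, -2.110).

(1.205, -2.110)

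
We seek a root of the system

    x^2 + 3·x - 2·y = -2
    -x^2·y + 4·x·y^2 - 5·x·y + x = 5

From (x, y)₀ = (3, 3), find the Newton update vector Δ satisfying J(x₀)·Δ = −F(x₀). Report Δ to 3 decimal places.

(-1.682, -0.568)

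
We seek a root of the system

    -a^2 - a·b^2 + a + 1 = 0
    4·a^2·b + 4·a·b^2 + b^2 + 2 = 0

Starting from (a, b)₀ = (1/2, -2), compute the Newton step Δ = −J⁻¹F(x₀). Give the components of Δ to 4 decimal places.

(0.5625, 1.5000)

At (1/2, -2): F = (-0.7500, 12.0000).
Jacobian J = [[-2·a - b^2 + 1, -2·a·b], [8·a·b + 4·b^2, 4·a^2 + 8·a·b + 2·b]].
At the point, J = [[-4.0000, 2.0000], [8.0000, -11.0000]] (det J = 28.0000).
Solving J·Δ = −F gives Δ = (0.5625, 1.5000).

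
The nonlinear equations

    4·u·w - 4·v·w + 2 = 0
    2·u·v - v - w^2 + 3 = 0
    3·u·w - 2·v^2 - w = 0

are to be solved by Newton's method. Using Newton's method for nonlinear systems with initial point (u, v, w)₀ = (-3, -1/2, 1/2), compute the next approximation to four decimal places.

At (-3, -1/2, 1/2): F = (-3.0000, 6.2500, -5.5000).
Jacobian J = [[4·w, -4·w, 4·u - 4·v], [2·v, 2·u - 1, -2·w], [3·w, -4·v, 3·u - 1]].
At the point, J = [[2.0000, -2.0000, -10.0000], [-1.0000, -7.0000, -1.0000], [1.5000, 2.0000, -10.0000]] (det J = 82.0000).
Solving J·Δ = −F gives Δ = (1.1220, 0.7652, -0.2287).
Then the next iterate is (u, v, w)₁ = (-1.8780, 0.2652, 0.2713).

(-1.8780, 0.2652, 0.2713)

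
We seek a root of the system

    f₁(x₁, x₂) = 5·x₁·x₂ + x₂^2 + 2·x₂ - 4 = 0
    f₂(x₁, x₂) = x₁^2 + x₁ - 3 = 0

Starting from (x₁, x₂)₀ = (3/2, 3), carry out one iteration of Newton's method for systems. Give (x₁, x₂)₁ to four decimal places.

(1.3125, 1.0202)

At (3/2, 3): F = (33.5000, 0.7500).
Jacobian J = [[5·x₂, 5·x₁ + 2·x₂ + 2], [2·x₁ + 1, 0]].
At the point, J = [[15.0000, 15.5000], [4.0000, 0.0000]] (det J = -62.0000).
Solving J·Δ = −F gives Δ = (-0.1875, -1.9798).
Then the next iterate is (x₁, x₂)₁ = (1.3125, 1.0202).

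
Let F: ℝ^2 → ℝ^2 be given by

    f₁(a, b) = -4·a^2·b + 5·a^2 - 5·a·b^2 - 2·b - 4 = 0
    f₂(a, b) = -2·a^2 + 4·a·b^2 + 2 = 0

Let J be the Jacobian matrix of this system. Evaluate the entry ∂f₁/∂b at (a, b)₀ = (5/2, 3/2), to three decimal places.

∂f₁/∂b = -4·a^2 - 10·a·b - 2.
At (5/2, 3/2) this is -64.500.

-64.500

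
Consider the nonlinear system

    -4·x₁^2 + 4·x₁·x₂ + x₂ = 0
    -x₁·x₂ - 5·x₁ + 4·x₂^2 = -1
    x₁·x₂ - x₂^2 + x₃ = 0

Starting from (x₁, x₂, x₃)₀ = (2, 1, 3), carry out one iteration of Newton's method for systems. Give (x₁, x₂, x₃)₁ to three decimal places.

(3.167, 3.333, -2.167)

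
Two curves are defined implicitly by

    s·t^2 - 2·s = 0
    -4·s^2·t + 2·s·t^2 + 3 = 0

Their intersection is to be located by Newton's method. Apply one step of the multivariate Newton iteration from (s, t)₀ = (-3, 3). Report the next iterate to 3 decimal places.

(-1.790, 2.304)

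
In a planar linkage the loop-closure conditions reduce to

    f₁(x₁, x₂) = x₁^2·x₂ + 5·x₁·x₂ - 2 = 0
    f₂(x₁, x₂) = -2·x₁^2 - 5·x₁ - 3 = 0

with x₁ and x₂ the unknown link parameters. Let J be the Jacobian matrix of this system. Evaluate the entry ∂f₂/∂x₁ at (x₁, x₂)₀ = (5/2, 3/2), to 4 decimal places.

∂f₂/∂x₁ = -4·x₁ - 5.
At (5/2, 3/2) this is -15.0000.

-15.0000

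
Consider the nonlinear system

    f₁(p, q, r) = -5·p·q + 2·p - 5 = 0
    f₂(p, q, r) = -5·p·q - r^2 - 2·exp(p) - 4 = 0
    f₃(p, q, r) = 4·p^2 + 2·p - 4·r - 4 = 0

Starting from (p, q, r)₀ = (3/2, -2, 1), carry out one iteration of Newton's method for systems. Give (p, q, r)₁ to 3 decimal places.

(0.723, -1.510, -0.721)

At (3/2, -2, 1): F = (13.000, 1.03662, 4.000).
Jacobian J = [[-5·q + 2, -5·p, 0], [-5·q - 2·exp(p), -5·p, -2·r], [8·p + 2, 0, -4]].
At the point, J = [[12.000, -7.500, 0.000], [1.03662, -7.500, -2.000], [14.000, 0.000, -4.000]] (det J = 538.90134).
Solving J·Δ = −F gives Δ = (-0.777, 0.490, -1.721).
Then the next iterate is (p, q, r)₁ = (0.723, -1.510, -0.721).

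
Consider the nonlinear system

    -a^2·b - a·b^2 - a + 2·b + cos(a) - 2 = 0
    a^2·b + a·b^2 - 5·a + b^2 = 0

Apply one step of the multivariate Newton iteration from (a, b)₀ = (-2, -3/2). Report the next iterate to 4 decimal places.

(-0.0365, -2.6616)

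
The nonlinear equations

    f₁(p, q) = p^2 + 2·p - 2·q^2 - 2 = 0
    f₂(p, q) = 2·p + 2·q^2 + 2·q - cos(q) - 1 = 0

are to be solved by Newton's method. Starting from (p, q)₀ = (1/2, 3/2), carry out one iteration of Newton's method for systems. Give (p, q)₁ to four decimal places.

At (1/2, 3/2): F = (-5.2500, 7.429263).
Jacobian J = [[2·p + 2, -4·q], [2, 4·q + sin(q) + 2]].
At the point, J = [[3.0000, -6.0000], [2.0000, 8.997495]] (det J = 38.992485).
Solving J·Δ = −F gives Δ = (0.0683, -0.8409).
Then the next iterate is (p, q)₁ = (0.5683, 0.6591).

(0.5683, 0.6591)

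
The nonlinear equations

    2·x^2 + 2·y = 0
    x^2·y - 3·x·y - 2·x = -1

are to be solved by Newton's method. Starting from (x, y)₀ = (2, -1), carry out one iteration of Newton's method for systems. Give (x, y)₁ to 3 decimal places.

(1.000, 0.000)

At (2, -1): F = (6.000, -1.000).
Jacobian J = [[4·x, 2], [2·x·y - 3·y - 2, x^2 - 3·x]].
At the point, J = [[8.000, 2.000], [-3.000, -2.000]] (det J = -10.000).
Solving J·Δ = −F gives Δ = (-1.000, 1.000).
Then the next iterate is (x, y)₁ = (1.000, 0.000).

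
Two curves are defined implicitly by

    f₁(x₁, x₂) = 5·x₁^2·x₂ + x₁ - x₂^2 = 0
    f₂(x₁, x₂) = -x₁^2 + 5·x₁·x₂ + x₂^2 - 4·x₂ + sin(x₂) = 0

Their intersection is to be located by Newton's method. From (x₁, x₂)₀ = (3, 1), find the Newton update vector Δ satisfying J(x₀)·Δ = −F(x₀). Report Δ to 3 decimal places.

(-1.018, -0.359)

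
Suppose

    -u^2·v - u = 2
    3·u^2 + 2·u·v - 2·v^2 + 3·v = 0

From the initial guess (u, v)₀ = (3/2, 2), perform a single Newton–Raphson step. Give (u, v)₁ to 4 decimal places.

At (3/2, 2): F = (-8.0000, 10.7500).
Jacobian J = [[-2·u·v - 1, -u^2], [6·u + 2·v, 2·u - 4·v + 3]].
At the point, J = [[-7.0000, -2.2500], [13.0000, -2.0000]] (det J = 43.2500).
Solving J·Δ = −F gives Δ = (-0.9292, -0.6647).
Then the next iterate is (u, v)₁ = (0.5708, 1.3353).

(0.5708, 1.3353)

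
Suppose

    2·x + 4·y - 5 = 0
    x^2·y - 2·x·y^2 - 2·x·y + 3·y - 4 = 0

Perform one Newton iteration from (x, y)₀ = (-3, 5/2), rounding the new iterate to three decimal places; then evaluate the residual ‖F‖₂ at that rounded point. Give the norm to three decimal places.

At (-3, 5/2): F = (-1.000, 78.500).
Jacobian J = [[2, 4], [2·x·y - 2·y^2 - 2·y, x^2 - 4·x·y - 2·x + 3]].
At the point, J = [[2.000, 4.000], [-32.500, 48.000]] (det J = 226.000).
Solving J·Δ = −F gives Δ = (1.602, -0.551).
Then the next iterate is (x, y)₁ = (-1.398, 1.949).
Re-evaluating at (-1.398, 1.949): F = (0.000, 21.72643), so ‖F‖₂ = 21.726.

21.726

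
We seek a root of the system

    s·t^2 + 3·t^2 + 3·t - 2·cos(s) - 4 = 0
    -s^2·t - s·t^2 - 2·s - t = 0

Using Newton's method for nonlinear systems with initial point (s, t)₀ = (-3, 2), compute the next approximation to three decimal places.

(-1.679, -0.964)

At (-3, 2): F = (3.97998, -2.000).
Jacobian J = [[t^2 + 2·sin(s), 2·s·t + 6·t + 3], [-2·s·t - t^2 - 2, -s^2 - 2·s·t - 1]].
At the point, J = [[3.71776, 3.000], [6.000, 2.000]] (det J = -10.56448).
Solving J·Δ = −F gives Δ = (1.321, -2.964).
Then the next iterate is (s, t)₁ = (-1.679, -0.964).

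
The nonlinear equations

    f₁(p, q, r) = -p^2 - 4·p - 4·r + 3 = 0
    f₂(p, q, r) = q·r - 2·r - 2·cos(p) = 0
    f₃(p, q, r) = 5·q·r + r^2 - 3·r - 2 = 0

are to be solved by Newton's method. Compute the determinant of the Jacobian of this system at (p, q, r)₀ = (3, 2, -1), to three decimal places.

J = [[-2·p - 4, 0, -4], [2·sin(p), r, q - 2], [0, 5·r, 5·q + 2·r - 3]].
At the point, J = [[-10.000, 0.000, -4.000], [0.28224, -1.000, 0.000], [0.000, -5.000, 5.000]].
det J = 55.645.

55.645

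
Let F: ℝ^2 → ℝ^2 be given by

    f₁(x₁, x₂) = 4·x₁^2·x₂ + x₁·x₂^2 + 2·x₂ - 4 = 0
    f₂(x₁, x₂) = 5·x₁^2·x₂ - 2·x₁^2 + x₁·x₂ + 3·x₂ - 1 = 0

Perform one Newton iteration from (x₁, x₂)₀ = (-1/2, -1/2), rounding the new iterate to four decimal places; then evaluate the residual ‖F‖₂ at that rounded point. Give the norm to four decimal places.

At (-1/2, -1/2): F = (-5.6250, -3.3750).
Jacobian J = [[8·x₁·x₂ + x₂^2, 4·x₁^2 + 2·x₁·x₂ + 2], [10·x₁·x₂ - 4·x₁ + x₂, 5·x₁^2 + x₁ + 3]].
At the point, J = [[2.2500, 3.5000], [4.0000, 3.7500]] (det J = -5.5625).
Solving J·Δ = −F gives Δ = (-1.6685, 2.6798).
Then the next iterate is (x₁, x₂)₁ = (-2.1685, 2.1798).
Re-evaluating at (-2.1685, 2.1798): F = (31.057010, 42.659092), so ‖F‖₂ = 52.7668.

52.7668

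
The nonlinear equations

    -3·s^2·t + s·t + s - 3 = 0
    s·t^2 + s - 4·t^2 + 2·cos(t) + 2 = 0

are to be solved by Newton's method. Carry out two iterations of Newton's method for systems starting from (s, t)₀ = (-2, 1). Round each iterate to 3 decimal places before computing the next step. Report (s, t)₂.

(0.290, 0.943)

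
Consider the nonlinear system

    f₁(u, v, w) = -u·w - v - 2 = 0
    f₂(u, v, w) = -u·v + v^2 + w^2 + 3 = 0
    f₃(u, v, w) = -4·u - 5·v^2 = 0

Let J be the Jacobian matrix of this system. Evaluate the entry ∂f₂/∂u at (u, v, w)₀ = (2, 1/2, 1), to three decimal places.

-0.500

∂f₂/∂u = -v.
At (2, 1/2, 1) this is -0.500.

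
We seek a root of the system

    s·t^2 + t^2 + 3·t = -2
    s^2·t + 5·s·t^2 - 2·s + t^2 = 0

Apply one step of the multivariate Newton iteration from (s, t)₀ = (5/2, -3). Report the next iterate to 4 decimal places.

(2.0741, -1.8519)

At (5/2, -3): F = (24.5000, 97.7500).
Jacobian J = [[t^2, 2·s·t + 2·t + 3], [2·s·t + 5·t^2 - 2, s^2 + 10·s·t + 2·t]].
At the point, J = [[9.0000, -18.0000], [28.0000, -74.7500]] (det J = -168.7500).
Solving J·Δ = −F gives Δ = (-0.4259, 1.1481).
Then the next iterate is (s, t)₁ = (2.0741, -1.8519).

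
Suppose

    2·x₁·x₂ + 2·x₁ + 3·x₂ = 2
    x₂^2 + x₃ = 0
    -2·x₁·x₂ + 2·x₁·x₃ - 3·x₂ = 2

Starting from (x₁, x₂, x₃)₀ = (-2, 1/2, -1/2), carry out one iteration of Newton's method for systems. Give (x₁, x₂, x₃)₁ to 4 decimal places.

(0.5385, 1.6154, -1.3654)

At (-2, 1/2, -1/2): F = (-6.5000, -0.2500, 0.5000).
Jacobian J = [[2·x₂ + 2, 2·x₁ + 3, 0], [0, 2·x₂, 1], [-2·x₂ + 2·x₃, -2·x₁ - 3, 2·x₁]].
At the point, J = [[3.0000, -1.0000, 0.0000], [0.0000, 1.0000, 1.0000], [-2.0000, 1.0000, -4.0000]] (det J = -13.0000).
Solving J·Δ = −F gives Δ = (2.5385, 1.1154, -0.8654).
Then the next iterate is (x₁, x₂, x₃)₁ = (0.5385, 1.6154, -1.3654).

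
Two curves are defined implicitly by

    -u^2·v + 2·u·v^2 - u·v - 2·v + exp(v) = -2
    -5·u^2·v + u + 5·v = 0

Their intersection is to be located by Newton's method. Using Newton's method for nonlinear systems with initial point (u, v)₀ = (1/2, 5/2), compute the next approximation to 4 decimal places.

At (1/2, 5/2): F = (13.557494, 9.8750).
Jacobian J = [[-2·u·v + 2·v^2 - v, -u^2 + 4·u·v - u + exp(v) - 2], [-10·u·v + 1, -5·u^2 + 5]].
At the point, J = [[7.5000, 14.432494], [-11.5000, 3.7500]] (det J = 194.098681).
Solving J·Δ = −F gives Δ = (0.4723, -1.1848).
Then the next iterate is (u, v)₁ = (0.9723, 1.3152).

(0.9723, 1.3152)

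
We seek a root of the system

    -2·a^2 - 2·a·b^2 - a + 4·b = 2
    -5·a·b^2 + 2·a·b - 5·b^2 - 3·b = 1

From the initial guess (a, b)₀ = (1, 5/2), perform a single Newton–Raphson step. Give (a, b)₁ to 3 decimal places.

At (1, 5/2): F = (-7.500, -66.000).
Jacobian J = [[-4·a - 2·b^2 - 1, -4·a·b + 4], [-5·b^2 + 2·b, -10·a·b + 2·a - 10·b - 3]].
At the point, J = [[-17.500, -6.000], [-26.250, -51.000]] (det J = 735.000).
Solving J·Δ = −F gives Δ = (0.018, -1.304).
Then the next iterate is (a, b)₁ = (1.018, 1.196).

(1.018, 1.196)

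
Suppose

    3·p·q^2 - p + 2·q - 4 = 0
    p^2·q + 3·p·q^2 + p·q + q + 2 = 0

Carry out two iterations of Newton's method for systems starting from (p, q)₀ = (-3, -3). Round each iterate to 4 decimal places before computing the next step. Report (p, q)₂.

(-2.8205, -0.6510)

At (-3, -3): F = (-88.0000, -100.0000).
Jacobian J = [[3·q^2 - 1, 6·p·q + 2], [2·p·q + 3·q^2 + q, p^2 + 6·p·q + p + 1]].
At the point, J = [[26.0000, 56.0000], [42.0000, 61.0000]] (det J = -766.0000).
Solving J·Δ = −F gives Δ = (0.3029, 1.4308).
Then the next iterate is (p, q)₁ = (-2.6971, -1.5692).
Round to (-2.6971, -1.5692) and repeat: F = (-24.365225, -26.675743), J = [[6.387166, 27.393736], [14.282545, 30.970984]].
Δ = (-0.1234, 0.9182), so (p, q)₂ = (-2.8205, -0.6510).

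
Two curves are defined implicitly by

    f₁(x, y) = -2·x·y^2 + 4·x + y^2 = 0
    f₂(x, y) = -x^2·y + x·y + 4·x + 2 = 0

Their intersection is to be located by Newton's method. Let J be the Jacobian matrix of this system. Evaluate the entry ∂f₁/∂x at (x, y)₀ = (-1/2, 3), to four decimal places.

-14.0000

∂f₁/∂x = -2·y^2 + 4.
At (-1/2, 3) this is -14.0000.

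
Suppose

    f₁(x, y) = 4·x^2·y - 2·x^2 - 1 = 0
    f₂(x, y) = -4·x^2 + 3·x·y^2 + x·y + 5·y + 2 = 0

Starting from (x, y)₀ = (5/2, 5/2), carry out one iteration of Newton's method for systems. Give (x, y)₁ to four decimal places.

At (5/2, 5/2): F = (49.0000, 42.6250).
Jacobian J = [[8·x·y - 4·x, 4·x^2], [-8·x + 3·y^2 + y, 6·x·y + x + 5]].
At the point, J = [[40.0000, 25.0000], [1.2500, 45.0000]] (det J = 1768.7500).
Solving J·Δ = −F gives Δ = (-0.6442, -0.9293).
Then the next iterate is (x, y)₁ = (1.8558, 1.5707).

(1.8558, 1.5707)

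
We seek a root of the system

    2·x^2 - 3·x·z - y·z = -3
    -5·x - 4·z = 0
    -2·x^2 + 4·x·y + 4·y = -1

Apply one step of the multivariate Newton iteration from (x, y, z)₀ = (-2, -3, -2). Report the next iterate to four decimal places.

(0.3607, -4.1107, -0.4508)

At (-2, -3, -2): F = (-7.0000, 18.0000, 5.0000).
Jacobian J = [[4·x - 3·z, -z, -3·x - y], [-5, 0, -4], [-4·x + 4·y, 4·x + 4, 0]].
At the point, J = [[-2.0000, 2.0000, 9.0000], [-5.0000, 0.0000, -4.0000], [-4.0000, -4.0000, 0.0000]] (det J = 244.0000).
Solving J·Δ = −F gives Δ = (2.3607, -1.1107, 1.5492).
Then the next iterate is (x, y, z)₁ = (0.3607, -4.1107, -0.4508).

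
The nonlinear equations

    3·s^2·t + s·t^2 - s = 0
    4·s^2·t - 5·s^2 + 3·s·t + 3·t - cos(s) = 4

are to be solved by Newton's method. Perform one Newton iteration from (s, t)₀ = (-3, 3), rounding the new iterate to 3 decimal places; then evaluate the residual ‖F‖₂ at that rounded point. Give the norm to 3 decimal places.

At (-3, 3): F = (57.000, 41.98999).
Jacobian J = [[6·s·t + t^2 - 1, 3·s^2 + 2·s·t], [8·s·t - 10·s + 3·t + sin(s), 4·s^2 + 3·s + 3]].
At the point, J = [[-46.000, 9.000], [-33.14112, 30.000]] (det J = -1081.72992).
Solving J·Δ = −F gives Δ = (1.231, -0.039).
Then the next iterate is (s, t)₁ = (-1.769, 2.961).
Re-evaluating at (-1.769, 2.961): F = (14.05737, 10.78323), so ‖F‖₂ = 17.717.

17.717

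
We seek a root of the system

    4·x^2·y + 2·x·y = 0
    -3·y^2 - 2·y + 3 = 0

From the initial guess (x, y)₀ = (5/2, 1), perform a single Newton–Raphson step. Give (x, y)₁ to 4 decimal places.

(1.4773, 0.7500)

At (5/2, 1): F = (30.0000, -2.0000).
Jacobian J = [[8·x·y + 2·y, 4·x^2 + 2·x], [0, -6·y - 2]].
At the point, J = [[22.0000, 30.0000], [0.0000, -8.0000]] (det J = -176.0000).
Solving J·Δ = −F gives Δ = (-1.0227, -0.2500).
Then the next iterate is (x, y)₁ = (1.4773, 0.7500).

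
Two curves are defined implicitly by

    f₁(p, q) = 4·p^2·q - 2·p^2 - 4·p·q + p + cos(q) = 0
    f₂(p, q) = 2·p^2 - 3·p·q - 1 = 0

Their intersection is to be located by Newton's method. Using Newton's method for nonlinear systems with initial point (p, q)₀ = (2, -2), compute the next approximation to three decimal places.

At (2, -2): F = (-22.41615, 19.000).
Jacobian J = [[8·p·q - 4·p - 4·q + 1, 4·p^2 - 4·p - sin(q)], [4·p - 3·q, -3·p]].
At the point, J = [[-31.000, 8.90930], [14.000, -6.000]] (det J = 61.26984).
Solving J·Δ = −F gives Δ = (0.568, 4.491).
Then the next iterate is (p, q)₁ = (2.568, 2.491).

(2.568, 2.491)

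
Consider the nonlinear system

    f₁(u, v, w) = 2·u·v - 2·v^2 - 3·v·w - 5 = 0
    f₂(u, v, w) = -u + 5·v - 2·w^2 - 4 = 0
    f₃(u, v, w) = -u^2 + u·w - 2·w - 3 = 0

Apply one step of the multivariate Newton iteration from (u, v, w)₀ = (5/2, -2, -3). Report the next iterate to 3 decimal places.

(1.304, -0.997, -0.643)

At (5/2, -2, -3): F = (-41.000, -34.500, -10.750).
Jacobian J = [[2·v, 2·u - 4·v - 3·w, -3·v], [-1, 5, -4·w], [-2·u + w, 0, u - 2]].
At the point, J = [[-4.000, 22.000, 6.000], [-1.000, 5.000, 12.000], [-8.000, 0.000, 0.500]] (det J = -1871.000).
Solving J·Δ = −F gives Δ = (-1.196, 1.003, 2.357).
Then the next iterate is (u, v, w)₁ = (1.304, -0.997, -0.643).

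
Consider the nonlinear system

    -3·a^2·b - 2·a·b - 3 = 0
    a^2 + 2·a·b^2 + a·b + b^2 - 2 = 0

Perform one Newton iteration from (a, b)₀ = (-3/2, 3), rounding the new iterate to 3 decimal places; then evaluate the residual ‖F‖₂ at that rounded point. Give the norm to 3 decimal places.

At (-3/2, 3): F = (-14.250, -22.250).
Jacobian J = [[-6·a·b - 2·b, -3·a^2 - 2·a], [2·a + 2·b^2 + b, 4·a·b + a + 2·b]].
At the point, J = [[21.000, -3.750], [18.000, -13.500]] (det J = -216.000).
Solving J·Δ = −F gives Δ = (0.504, -0.976).
Then the next iterate is (a, b)₁ = (-0.996, 2.024).
Re-evaluating at (-0.996, 2.024): F = (-4.99171, -7.08769), so ‖F‖₂ = 8.669.

8.669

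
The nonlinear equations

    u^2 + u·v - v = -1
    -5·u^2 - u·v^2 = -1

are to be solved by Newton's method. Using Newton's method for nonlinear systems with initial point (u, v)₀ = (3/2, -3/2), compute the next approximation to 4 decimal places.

At (3/2, -3/2): F = (2.5000, -13.6250).
Jacobian J = [[2·u + v, u - 1], [-10·u - v^2, -2·u·v]].
At the point, J = [[1.5000, 0.5000], [-17.2500, 4.5000]] (det J = 15.3750).
Solving J·Δ = −F gives Δ = (-1.1748, -1.4756).
Then the next iterate is (u, v)₁ = (0.3252, -2.9756).

(0.3252, -2.9756)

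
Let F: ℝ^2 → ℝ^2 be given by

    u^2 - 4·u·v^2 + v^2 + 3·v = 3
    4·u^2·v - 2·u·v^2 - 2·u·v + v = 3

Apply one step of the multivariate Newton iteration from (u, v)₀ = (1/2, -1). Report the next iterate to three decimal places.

(0.068, 0.091)

At (1/2, -1): F = (-6.750, -5.000).
Jacobian J = [[2·u - 4·v^2, -8·u·v + 2·v + 3], [8·u·v - 2·v^2 - 2·v, 4·u^2 - 4·u·v - 2·u + 1]].
At the point, J = [[-3.000, 5.000], [-4.000, 3.000]] (det J = 11.000).
Solving J·Δ = −F gives Δ = (-0.432, 1.091).
Then the next iterate is (u, v)₁ = (0.068, 0.091).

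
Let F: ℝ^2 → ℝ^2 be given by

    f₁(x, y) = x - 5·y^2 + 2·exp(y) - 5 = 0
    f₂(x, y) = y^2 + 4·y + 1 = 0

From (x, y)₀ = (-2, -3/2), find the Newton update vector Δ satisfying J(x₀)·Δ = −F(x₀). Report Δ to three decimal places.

At (-2, -3/2): F = (-17.80374, -2.750).
Jacobian J = [[1, -10·y + 2·exp(y)], [0, 2·y + 4]].
At the point, J = [[1.000, 15.44626], [0.000, 1.000]] (det J = 1.000).
Solving J·Δ = −F gives Δ = (-24.673, 2.750).

(-24.673, 2.750)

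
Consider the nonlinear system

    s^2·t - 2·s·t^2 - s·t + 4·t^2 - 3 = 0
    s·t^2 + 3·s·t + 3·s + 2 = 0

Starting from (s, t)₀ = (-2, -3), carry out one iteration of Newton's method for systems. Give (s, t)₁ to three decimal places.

At (-2, -3): F = (51.000, -4.000).
Jacobian J = [[2·s·t - 2·t^2 - t, s^2 - 4·s·t - s + 8·t], [t^2 + 3·t + 3, 2·s·t + 3·s]].
At the point, J = [[-3.000, -42.000], [3.000, 6.000]] (det J = 108.000).
Solving J·Δ = −F gives Δ = (-1.278, 1.306).
Then the next iterate is (s, t)₁ = (-3.278, -1.694).

(-3.278, -1.694)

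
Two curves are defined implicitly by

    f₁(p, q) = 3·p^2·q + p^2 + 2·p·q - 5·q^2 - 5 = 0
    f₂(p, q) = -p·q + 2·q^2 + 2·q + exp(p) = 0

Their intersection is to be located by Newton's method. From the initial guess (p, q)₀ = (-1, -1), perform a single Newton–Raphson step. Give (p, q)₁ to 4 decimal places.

(-0.0055, -0.2717)

At (-1, -1): F = (-10.0000, -0.632121).
Jacobian J = [[6·p·q + 2·p + 2·q, 3·p^2 + 2·p - 10·q], [-q + exp(p), -p + 4·q + 2]].
At the point, J = [[2.0000, 11.0000], [1.367879, -1.0000]] (det J = -17.046674).
Solving J·Δ = −F gives Δ = (0.9945, 0.7283).
Then the next iterate is (p, q)₁ = (-0.0055, -0.2717).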